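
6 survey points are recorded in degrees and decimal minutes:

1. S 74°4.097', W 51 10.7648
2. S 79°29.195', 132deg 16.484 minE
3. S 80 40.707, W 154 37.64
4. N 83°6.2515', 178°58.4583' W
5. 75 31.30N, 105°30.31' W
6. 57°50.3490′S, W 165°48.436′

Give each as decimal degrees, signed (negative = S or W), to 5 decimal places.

Point 1:
  Lat: 4.097′ = 0.068283°; total 74.068283
  hemisphere S, so the sign is −
  λ: 51 + 10.7648/60 = 51.179413
  W ⇒ negate
Point 2:
  φ: 29.195′ = 0.486583°; total 79.486583
  S → negative
  λ: 132 + 16.484/60 = 132.274733
  E ⇒ keep positive
Point 3:
  Lat: 40.707′ = 0.678450°; total 80.678450
  hemisphere S, so the sign is −
  λ: 37.64′ = 0.627333°; total 154.627333
  W → negative
Point 4:
  Lat: 83 + 6.2515/60 = 83.104192
  N → positive
  Lon: 178 + 58.4583/60 = 178.974305
  hemisphere W, so the sign is −
Point 5:
  Lat: 31.3′ = 0.521667°; total 75.521667
  N → positive
  Lon: 30.31′ = 0.505167°; total 105.505167
  W → negative
Point 6:
  φ: 57 + 50.349/60 = 57.839150
  hemisphere S, so the sign is −
  λ: 48.436′ = 0.807267°; total 165.807267
  hemisphere W, so the sign is −

1. -74.06828, -51.17941
2. -79.48658, 132.27473
3. -80.67845, -154.62733
4. 83.10419, -178.97431
5. 75.52167, -105.50517
6. -57.83915, -165.80727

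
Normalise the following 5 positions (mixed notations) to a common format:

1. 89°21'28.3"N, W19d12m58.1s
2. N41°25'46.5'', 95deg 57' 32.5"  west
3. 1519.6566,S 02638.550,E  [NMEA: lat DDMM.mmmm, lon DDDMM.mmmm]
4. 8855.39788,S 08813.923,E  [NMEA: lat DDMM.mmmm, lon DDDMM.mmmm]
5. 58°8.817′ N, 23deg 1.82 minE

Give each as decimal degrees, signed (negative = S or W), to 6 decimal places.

1. 89.357861, -19.216139
2. 41.429583, -95.959028
3. -15.327610, 26.642500
4. -88.923298, 88.232050
5. 58.146950, 23.030333

Point 1:
  φ: 89° + 21/60 + 28.3/3600 = 89 + 0.350000 + 0.007861 = 89.3578611
  N ⇒ keep positive
  Lon: 12′ + 58.1″ = 12.96833′; 19 + 12.96833/60 = 19.2161389
  W → negative
Point 2:
  φ: 41 + 25/60 + 46.5/3600 = 41.4295833
  N → positive
  Longitude: 95° + 57/60 + 32.5/3600 = 95 + 0.950000 + 0.009028 = 95.9590278
  hemisphere W, so the sign is −
Point 3:
  Lat: split at 2 digits → 15° and 19.6566′; 15 + 19.6566/60 = 15.3276100
  S → negative
  λ: split at 3 digits → 026° and 38.55′; 26 + 38.55/60 = 26.6425000
  E ⇒ keep positive
Point 4:
  Latitude: degrees = first 2 digits = 88, minutes = 55.39788; 88 + 55.39788/60 = 88.9232980
  S → negative
  λ: degrees = first 3 digits = 88, minutes = 13.923; 88 + 13.923/60 = 88.2320500
  E ⇒ keep positive
Point 5:
  φ: 58 + 8.817/60 = 58.1469500
  N ⇒ keep positive
  λ: 23 + 1.82/60 = 23.0303333
  E → positive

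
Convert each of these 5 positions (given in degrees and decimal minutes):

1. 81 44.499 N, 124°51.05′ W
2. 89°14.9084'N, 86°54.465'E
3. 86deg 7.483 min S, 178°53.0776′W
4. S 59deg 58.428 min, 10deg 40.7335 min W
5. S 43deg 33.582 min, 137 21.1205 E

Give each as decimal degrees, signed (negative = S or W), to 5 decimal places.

Point 1:
  Lat: 44.499′ = 0.741650°; total 81.741650
  N → positive
  Longitude: 124 + 51.05/60 = 124.850833
  W ⇒ negate
Point 2:
  Lat: 14.9084′ = 0.248473°; total 89.248473
  N ⇒ keep positive
  Longitude: 54.465′ = 0.907750°; total 86.907750
  E ⇒ keep positive
Point 3:
  Lat: 86 + 7.483/60 = 86.124717
  hemisphere S, so the sign is −
  Longitude: 53.0776′ = 0.884627°; total 178.884627
  W ⇒ negate
Point 4:
  Latitude: 58.428′ = 0.973800°; total 59.973800
  S → negative
  Lon: 10 + 40.7335/60 = 10.678892
  W → negative
Point 5:
  Latitude: 33.582′ = 0.559700°; total 43.559700
  S ⇒ negate
  Longitude: 21.1205′ = 0.352008°; total 137.352008
  E ⇒ keep positive

1. 81.74165, -124.85083
2. 89.24847, 86.90775
3. -86.12472, -178.88463
4. -59.97380, -10.67889
5. -43.55970, 137.35201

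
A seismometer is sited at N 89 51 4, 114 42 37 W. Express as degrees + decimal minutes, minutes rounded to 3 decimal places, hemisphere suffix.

Lat: 51 + 4/60 = 51.06667′
Longitude: 42 + 37/60 = 42.61667′

89° 51.067′ N, 114° 42.617′ W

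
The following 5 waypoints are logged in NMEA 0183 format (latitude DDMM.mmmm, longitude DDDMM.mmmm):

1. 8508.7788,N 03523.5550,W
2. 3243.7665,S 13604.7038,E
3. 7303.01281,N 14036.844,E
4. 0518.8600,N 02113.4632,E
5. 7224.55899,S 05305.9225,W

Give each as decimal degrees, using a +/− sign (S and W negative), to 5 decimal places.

Point 1:
  Lat: split at 2 digits → 85° and 8.7788′; 85 + 8.7788/60 = 85.146313
  N ⇒ keep positive
  Longitude: degrees = first 3 digits = 35, minutes = 23.555; 35 + 23.555/60 = 35.392583
  W → negative
Point 2:
  Latitude: split at 2 digits → 32° and 43.7665′; 32 + 43.7665/60 = 32.729442
  S ⇒ negate
  Lon: degrees = first 3 digits = 136, minutes = 4.7038; 136 + 4.7038/60 = 136.078397
  E → positive
Point 3:
  φ: degrees = first 2 digits = 73, minutes = 3.01281; 73 + 3.01281/60 = 73.050214
  N ⇒ keep positive
  Longitude: split at 3 digits → 140° and 36.844′; 140 + 36.844/60 = 140.614067
  E ⇒ keep positive
Point 4:
  φ: split at 2 digits → 05° and 18.86′; 5 + 18.86/60 = 5.314333
  N → positive
  Longitude: degrees = first 3 digits = 21, minutes = 13.4632; 21 + 13.4632/60 = 21.224387
  E ⇒ keep positive
Point 5:
  Lat: split at 2 digits → 72° and 24.55899′; 72 + 24.55899/60 = 72.409317
  S → negative
  Lon: degrees = first 3 digits = 53, minutes = 5.9225; 53 + 5.9225/60 = 53.098708
  W → negative

1. 85.14631, -35.39258
2. -32.72944, 136.07840
3. 73.05021, 140.61407
4. 5.31433, 21.22439
5. -72.40932, -53.09871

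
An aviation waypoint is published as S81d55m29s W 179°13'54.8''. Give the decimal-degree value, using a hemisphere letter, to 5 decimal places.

81.92472° S, 179.23189° W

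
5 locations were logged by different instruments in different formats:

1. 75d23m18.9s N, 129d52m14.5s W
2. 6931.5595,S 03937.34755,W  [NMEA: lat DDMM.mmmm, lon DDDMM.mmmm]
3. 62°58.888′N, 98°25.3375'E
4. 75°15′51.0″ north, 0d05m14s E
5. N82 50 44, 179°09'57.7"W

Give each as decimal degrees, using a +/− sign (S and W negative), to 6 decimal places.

1. 75.388583, -129.870694
2. -69.525992, -39.622459
3. 62.981467, 98.422292
4. 75.264167, 0.087222
5. 82.845556, -179.166028

Point 1:
  Lat: 75° + 23/60 + 18.9/3600 = 75 + 0.383333 + 0.005250 = 75.3885833
  N ⇒ keep positive
  Longitude: 52′ + 14.5″ = 52.24167′; 129 + 52.24167/60 = 129.8706944
  W → negative
Point 2:
  Latitude: degrees = first 2 digits = 69, minutes = 31.5595; 69 + 31.5595/60 = 69.5259917
  S ⇒ negate
  Longitude: degrees = first 3 digits = 39, minutes = 37.34755; 39 + 37.34755/60 = 39.6224592
  W → negative
Point 3:
  Latitude: 62 + 58.888/60 = 62.9814667
  N ⇒ keep positive
  Lon: 98 + 25.3375/60 = 98.4222917
  E ⇒ keep positive
Point 4:
  Lat: 75 + 15/60 + 51/3600 = 75.2641667
  N ⇒ keep positive
  Longitude: 0° + 5/60 + 14/3600 = 0 + 0.083333 + 0.003889 = 0.0872222
  E → positive
Point 5:
  Lat: 50′ + 44″ = 50.73333′; 82 + 50.73333/60 = 82.8455556
  N → positive
  Lon: 9′ + 57.7″ = 9.96167′; 179 + 9.96167/60 = 179.1660278
  W → negative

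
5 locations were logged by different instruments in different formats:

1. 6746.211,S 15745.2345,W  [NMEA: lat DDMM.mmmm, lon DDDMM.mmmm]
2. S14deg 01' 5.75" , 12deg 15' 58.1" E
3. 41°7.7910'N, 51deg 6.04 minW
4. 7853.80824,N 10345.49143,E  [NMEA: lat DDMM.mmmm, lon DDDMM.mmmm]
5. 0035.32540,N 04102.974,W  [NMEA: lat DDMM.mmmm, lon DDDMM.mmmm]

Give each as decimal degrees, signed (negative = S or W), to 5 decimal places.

Point 1:
  Latitude: degrees = first 2 digits = 67, minutes = 46.211; 67 + 46.211/60 = 67.770183
  hemisphere S, so the sign is −
  λ: split at 3 digits → 157° and 45.2345′; 157 + 45.2345/60 = 157.753908
  W → negative
Point 2:
  Lat: 14° + 1/60 + 5.75/3600 = 14 + 0.016667 + 0.001597 = 14.018264
  hemisphere S, so the sign is −
  Lon: 12° + 15/60 + 58.1/3600 = 12 + 0.250000 + 0.016139 = 12.266139
  E ⇒ keep positive
Point 3:
  Latitude: 7.791′ = 0.129850°; total 41.129850
  N → positive
  Lon: 6.04′ = 0.100667°; total 51.100667
  W ⇒ negate
Point 4:
  Latitude: split at 2 digits → 78° and 53.80824′; 78 + 53.80824/60 = 78.896804
  N ⇒ keep positive
  λ: degrees = first 3 digits = 103, minutes = 45.49143; 103 + 45.49143/60 = 103.758191
  E → positive
Point 5:
  Latitude: degrees = first 2 digits = 0, minutes = 35.3254; 0 + 35.3254/60 = 0.588757
  N → positive
  Lon: degrees = first 3 digits = 41, minutes = 2.974; 41 + 2.974/60 = 41.049567
  W → negative

1. -67.77018, -157.75391
2. -14.01826, 12.26614
3. 41.12985, -51.10067
4. 78.89680, 103.75819
5. 0.58876, -41.04957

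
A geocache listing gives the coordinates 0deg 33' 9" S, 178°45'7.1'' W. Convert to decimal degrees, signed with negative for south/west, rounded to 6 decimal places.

Latitude: 33′ + 9″ = 33.15000′; 0 + 33.15000/60 = 0.5525000
S → negative
λ: 178 + 45/60 + 7.1/3600 = 178.7519722
W ⇒ negate

-0.552500, -178.751972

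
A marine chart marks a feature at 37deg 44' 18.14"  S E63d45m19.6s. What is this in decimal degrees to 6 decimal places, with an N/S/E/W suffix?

Latitude: 37° + 44/60 + 18.14/3600 = 37 + 0.733333 + 0.005039 = 37.7383722
λ: 63 + 45/60 + 19.6/3600 = 63.7554444

37.738372° S, 63.755444° E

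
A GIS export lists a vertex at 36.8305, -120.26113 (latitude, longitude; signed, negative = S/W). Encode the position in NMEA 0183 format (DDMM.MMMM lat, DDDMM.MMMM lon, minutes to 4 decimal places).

3649.8300,N / 12015.6678,W

Lat: minutes = (36.830500 − 36) × 60 = 49.830000
Longitude is negative → W; |value| = 120.261130
Lon: fractional part 0.261130 → 15.667800 minutes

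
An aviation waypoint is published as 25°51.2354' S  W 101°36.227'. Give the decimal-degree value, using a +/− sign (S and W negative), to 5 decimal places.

-25.85392, -101.60378

φ: 51.2354′ = 0.853923°; total 25.853923
hemisphere S, so the sign is −
Longitude: 36.227′ = 0.603783°; total 101.603783
W ⇒ negate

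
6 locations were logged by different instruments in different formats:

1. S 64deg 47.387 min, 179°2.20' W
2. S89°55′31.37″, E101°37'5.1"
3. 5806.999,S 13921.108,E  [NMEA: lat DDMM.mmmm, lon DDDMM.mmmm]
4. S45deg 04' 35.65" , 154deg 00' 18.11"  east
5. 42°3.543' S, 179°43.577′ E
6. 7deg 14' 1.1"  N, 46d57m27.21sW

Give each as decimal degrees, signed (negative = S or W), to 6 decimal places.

Point 1:
  Latitude: 64 + 47.387/60 = 64.7897833
  S ⇒ negate
  Longitude: 2.2′ = 0.036667°; total 179.0366667
  W → negative
Point 2:
  Lat: 89 + 55/60 + 31.37/3600 = 89.9253806
  hemisphere S, so the sign is −
  λ: 101 + 37/60 + 5.1/3600 = 101.6180833
  E ⇒ keep positive
Point 3:
  Lat: degrees = first 2 digits = 58, minutes = 6.999; 58 + 6.999/60 = 58.1166500
  S → negative
  Lon: split at 3 digits → 139° and 21.108′; 139 + 21.108/60 = 139.3518000
  E ⇒ keep positive
Point 4:
  Lat: 45° + 4/60 + 35.65/3600 = 45 + 0.066667 + 0.009903 = 45.0765694
  S → negative
  Longitude: 154 + 0/60 + 18.11/3600 = 154.0050306
  E → positive
Point 5:
  Latitude: 42 + 3.543/60 = 42.0590500
  hemisphere S, so the sign is −
  Lon: 43.577′ = 0.726283°; total 179.7262833
  E → positive
Point 6:
  Lat: 7 + 14/60 + 1.1/3600 = 7.2336389
  N ⇒ keep positive
  λ: 46 + 57/60 + 27.21/3600 = 46.9575583
  hemisphere W, so the sign is −

1. -64.789783, -179.036667
2. -89.925381, 101.618083
3. -58.116650, 139.351800
4. -45.076569, 154.005031
5. -42.059050, 179.726283
6. 7.233639, -46.957558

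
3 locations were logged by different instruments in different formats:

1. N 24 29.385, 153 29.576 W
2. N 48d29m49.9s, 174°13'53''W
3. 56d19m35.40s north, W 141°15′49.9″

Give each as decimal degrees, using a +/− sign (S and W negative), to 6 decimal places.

Point 1:
  φ: 29.385′ = 0.489750°; total 24.4897500
  N → positive
  λ: 29.576′ = 0.492933°; total 153.4929333
  W ⇒ negate
Point 2:
  Lat: 29′ + 49.9″ = 29.83167′; 48 + 29.83167/60 = 48.4971944
  N → positive
  Longitude: 174 + 13/60 + 53/3600 = 174.2313889
  W → negative
Point 3:
  Lat: 56 + 19/60 + 35.4/3600 = 56.3265000
  N ⇒ keep positive
  λ: 141° + 15/60 + 49.9/3600 = 141 + 0.250000 + 0.013861 = 141.2638611
  W → negative

1. 24.489750, -153.492933
2. 48.497194, -174.231389
3. 56.326500, -141.263861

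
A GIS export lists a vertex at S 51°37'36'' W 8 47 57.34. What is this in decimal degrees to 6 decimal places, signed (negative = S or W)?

Lat: 51 + 37/60 + 36/3600 = 51.6266667
S ⇒ negate
λ: 47′ + 57.34″ = 47.95567′; 8 + 47.95567/60 = 8.7992611
W → negative

-51.626667, -8.799261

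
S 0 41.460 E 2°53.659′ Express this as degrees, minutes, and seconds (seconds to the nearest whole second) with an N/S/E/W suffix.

φ: fractional minutes 0.46000 × 60 = 27.60″
λ: 53.65900′ → 53′ and 0.65900 × 60 = 39.54″

0°41′28″ S, 2°53′40″ E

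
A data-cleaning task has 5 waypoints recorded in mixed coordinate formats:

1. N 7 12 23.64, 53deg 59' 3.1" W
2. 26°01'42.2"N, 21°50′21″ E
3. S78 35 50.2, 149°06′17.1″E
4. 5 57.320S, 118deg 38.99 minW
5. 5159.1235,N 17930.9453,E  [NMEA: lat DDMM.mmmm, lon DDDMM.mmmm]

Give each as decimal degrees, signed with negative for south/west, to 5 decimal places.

1. 7.20657, -53.98419
2. 26.02839, 21.83917
3. -78.59728, 149.10475
4. -5.95533, -118.64983
5. 51.98539, 179.51576

Point 1:
  φ: 7° + 12/60 + 23.64/3600 = 7 + 0.200000 + 0.006567 = 7.206567
  N → positive
  λ: 59′ + 3.1″ = 59.05167′; 53 + 59.05167/60 = 53.984194
  W ⇒ negate
Point 2:
  φ: 26 + 1/60 + 42.2/3600 = 26.028389
  N ⇒ keep positive
  λ: 50′ + 21″ = 50.35000′; 21 + 50.35000/60 = 21.839167
  E ⇒ keep positive
Point 3:
  φ: 78 + 35/60 + 50.2/3600 = 78.597278
  S ⇒ negate
  λ: 149 + 6/60 + 17.1/3600 = 149.104750
  E → positive
Point 4:
  Lat: 5 + 57.32/60 = 5.955333
  S → negative
  Longitude: 118 + 38.99/60 = 118.649833
  W ⇒ negate
Point 5:
  φ: degrees = first 2 digits = 51, minutes = 59.1235; 51 + 59.1235/60 = 51.985392
  N → positive
  Lon: split at 3 digits → 179° and 30.9453′; 179 + 30.9453/60 = 179.515755
  E ⇒ keep positive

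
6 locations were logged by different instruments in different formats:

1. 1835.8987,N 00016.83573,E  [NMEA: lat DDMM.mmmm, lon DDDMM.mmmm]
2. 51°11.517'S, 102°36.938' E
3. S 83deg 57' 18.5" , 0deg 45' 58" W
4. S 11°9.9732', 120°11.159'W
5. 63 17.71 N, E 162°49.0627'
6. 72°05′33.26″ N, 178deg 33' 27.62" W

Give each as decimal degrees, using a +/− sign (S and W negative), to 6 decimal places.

Point 1:
  φ: degrees = first 2 digits = 18, minutes = 35.8987; 18 + 35.8987/60 = 18.5983117
  N ⇒ keep positive
  Longitude: split at 3 digits → 000° and 16.83573′; 0 + 16.83573/60 = 0.2805955
  E ⇒ keep positive
Point 2:
  φ: 11.517′ = 0.191950°; total 51.1919500
  hemisphere S, so the sign is −
  Longitude: 36.938′ = 0.615633°; total 102.6156333
  E → positive
Point 3:
  Latitude: 83 + 57/60 + 18.5/3600 = 83.9551389
  S ⇒ negate
  Longitude: 0° + 45/60 + 58/3600 = 0 + 0.750000 + 0.016111 = 0.7661111
  hemisphere W, so the sign is −
Point 4:
  φ: 11 + 9.9732/60 = 11.1662200
  S ⇒ negate
  Longitude: 120 + 11.159/60 = 120.1859833
  W → negative
Point 5:
  Latitude: 63 + 17.71/60 = 63.2951667
  N ⇒ keep positive
  Lon: 49.0627′ = 0.817712°; total 162.8177117
  E ⇒ keep positive
Point 6:
  Lat: 5′ + 33.26″ = 5.55433′; 72 + 5.55433/60 = 72.0925722
  N ⇒ keep positive
  λ: 33′ + 27.62″ = 33.46033′; 178 + 33.46033/60 = 178.5576722
  W ⇒ negate

1. 18.598312, 0.280596
2. -51.191950, 102.615633
3. -83.955139, -0.766111
4. -11.166220, -120.185983
5. 63.295167, 162.817712
6. 72.092572, -178.557672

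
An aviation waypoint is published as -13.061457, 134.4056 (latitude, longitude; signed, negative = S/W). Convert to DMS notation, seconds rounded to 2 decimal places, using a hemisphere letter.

13°03′41.25″ S, 134°24′20.16″ E

Latitude is negative → S; |value| = 13.061457
Latitude: whole degrees 13; 3.68742′ → 3′ and 41.2452″
Longitude: 0.405600 × 60 = 24.33600′ → 24′, remainder × 60 = 20.1600″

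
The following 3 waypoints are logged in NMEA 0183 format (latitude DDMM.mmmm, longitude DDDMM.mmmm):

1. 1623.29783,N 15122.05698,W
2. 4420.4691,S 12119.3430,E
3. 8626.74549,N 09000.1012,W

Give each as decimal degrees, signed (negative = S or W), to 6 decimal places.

1. 16.388297, -151.367616
2. -44.341152, 121.322383
3. 86.445758, -90.001687

Point 1:
  Lat: split at 2 digits → 16° and 23.29783′; 16 + 23.29783/60 = 16.3882972
  N → positive
  Lon: split at 3 digits → 151° and 22.05698′; 151 + 22.05698/60 = 151.3676163
  W ⇒ negate
Point 2:
  Latitude: split at 2 digits → 44° and 20.4691′; 44 + 20.4691/60 = 44.3411517
  hemisphere S, so the sign is −
  λ: degrees = first 3 digits = 121, minutes = 19.343; 121 + 19.343/60 = 121.3223833
  E → positive
Point 3:
  φ: split at 2 digits → 86° and 26.74549′; 86 + 26.74549/60 = 86.4457582
  N → positive
  λ: degrees = first 3 digits = 90, minutes = 0.1012; 90 + 0.1012/60 = 90.0016867
  hemisphere W, so the sign is −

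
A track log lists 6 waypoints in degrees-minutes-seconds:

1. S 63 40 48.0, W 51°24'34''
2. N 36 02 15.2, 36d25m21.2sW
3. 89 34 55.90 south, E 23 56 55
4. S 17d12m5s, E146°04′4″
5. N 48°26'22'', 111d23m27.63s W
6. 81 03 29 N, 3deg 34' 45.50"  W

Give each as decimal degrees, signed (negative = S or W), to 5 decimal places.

Point 1:
  φ: 63 + 40/60 + 48/3600 = 63.680000
  S ⇒ negate
  Lon: 51° + 24/60 + 34/3600 = 51 + 0.400000 + 0.009444 = 51.409444
  W → negative
Point 2:
  φ: 36° + 2/60 + 15.2/3600 = 36 + 0.033333 + 0.004222 = 36.037556
  N → positive
  λ: 36° + 25/60 + 21.2/3600 = 36 + 0.416667 + 0.005889 = 36.422556
  W ⇒ negate
Point 3:
  φ: 89° + 34/60 + 55.9/3600 = 89 + 0.566667 + 0.015528 = 89.582194
  S → negative
  λ: 56′ + 55″ = 56.91667′; 23 + 56.91667/60 = 23.948611
  E ⇒ keep positive
Point 4:
  φ: 12′ + 5″ = 12.08333′; 17 + 12.08333/60 = 17.201389
  S ⇒ negate
  Longitude: 146° + 4/60 + 4/3600 = 146 + 0.066667 + 0.001111 = 146.067778
  E → positive
Point 5:
  Latitude: 48 + 26/60 + 22/3600 = 48.439444
  N → positive
  λ: 111° + 23/60 + 27.63/3600 = 111 + 0.383333 + 0.007675 = 111.391008
  W → negative
Point 6:
  Latitude: 81 + 3/60 + 29/3600 = 81.058056
  N ⇒ keep positive
  λ: 3° + 34/60 + 45.5/3600 = 3 + 0.566667 + 0.012639 = 3.579306
  W ⇒ negate

1. -63.68000, -51.40944
2. 36.03756, -36.42256
3. -89.58219, 23.94861
4. -17.20139, 146.06778
5. 48.43944, -111.39101
6. 81.05806, -3.57931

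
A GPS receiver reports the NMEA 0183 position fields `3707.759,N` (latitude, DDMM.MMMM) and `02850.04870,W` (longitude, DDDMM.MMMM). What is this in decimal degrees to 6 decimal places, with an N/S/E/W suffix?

Latitude: degrees = first 2 digits = 37, minutes = 7.759; 37 + 7.759/60 = 37.1293167
λ: degrees = first 3 digits = 28, minutes = 50.0487; 28 + 50.0487/60 = 28.8341450

37.129317° N, 28.834145° W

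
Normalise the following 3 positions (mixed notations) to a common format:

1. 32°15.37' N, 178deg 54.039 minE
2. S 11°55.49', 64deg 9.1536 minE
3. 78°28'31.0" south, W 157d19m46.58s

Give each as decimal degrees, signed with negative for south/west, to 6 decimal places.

Point 1:
  Lat: 32 + 15.37/60 = 32.2561667
  N ⇒ keep positive
  Longitude: 178 + 54.039/60 = 178.9006500
  E ⇒ keep positive
Point 2:
  φ: 11 + 55.49/60 = 11.9248333
  hemisphere S, so the sign is −
  Lon: 9.1536′ = 0.152560°; total 64.1525600
  E ⇒ keep positive
Point 3:
  φ: 78° + 28/60 + 31/3600 = 78 + 0.466667 + 0.008611 = 78.4752778
  hemisphere S, so the sign is −
  Lon: 157° + 19/60 + 46.58/3600 = 157 + 0.316667 + 0.012939 = 157.3296056
  hemisphere W, so the sign is −

1. 32.256167, 178.900650
2. -11.924833, 64.152560
3. -78.475278, -157.329606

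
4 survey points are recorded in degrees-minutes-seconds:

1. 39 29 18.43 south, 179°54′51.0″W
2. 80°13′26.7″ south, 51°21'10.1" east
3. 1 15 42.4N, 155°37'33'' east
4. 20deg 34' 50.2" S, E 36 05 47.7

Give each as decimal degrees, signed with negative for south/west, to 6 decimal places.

1. -39.488453, -179.914167
2. -80.224083, 51.352806
3. 1.261778, 155.625833
4. -20.580611, 36.096583

Point 1:
  Lat: 39 + 29/60 + 18.43/3600 = 39.4884528
  hemisphere S, so the sign is −
  λ: 54′ + 51″ = 54.85000′; 179 + 54.85000/60 = 179.9141667
  W ⇒ negate
Point 2:
  Latitude: 80 + 13/60 + 26.7/3600 = 80.2240833
  hemisphere S, so the sign is −
  λ: 51 + 21/60 + 10.1/3600 = 51.3528056
  E ⇒ keep positive
Point 3:
  Latitude: 1° + 15/60 + 42.4/3600 = 1 + 0.250000 + 0.011778 = 1.2617778
  N → positive
  Longitude: 155 + 37/60 + 33/3600 = 155.6258333
  E → positive
Point 4:
  Latitude: 20 + 34/60 + 50.2/3600 = 20.5806111
  hemisphere S, so the sign is −
  λ: 5′ + 47.7″ = 5.79500′; 36 + 5.79500/60 = 36.0965833
  E ⇒ keep positive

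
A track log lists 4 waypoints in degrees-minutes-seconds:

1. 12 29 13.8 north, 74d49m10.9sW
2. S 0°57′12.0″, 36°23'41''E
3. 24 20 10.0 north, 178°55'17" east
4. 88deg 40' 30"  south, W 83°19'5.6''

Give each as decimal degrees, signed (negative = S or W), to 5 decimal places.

1. 12.48717, -74.81969
2. -0.95333, 36.39472
3. 24.33611, 178.92139
4. -88.67500, -83.31822

Point 1:
  Latitude: 12 + 29/60 + 13.8/3600 = 12.487167
  N ⇒ keep positive
  Lon: 74° + 49/60 + 10.9/3600 = 74 + 0.816667 + 0.003028 = 74.819694
  W ⇒ negate
Point 2:
  Lat: 0 + 57/60 + 12/3600 = 0.953333
  S ⇒ negate
  Lon: 36° + 23/60 + 41/3600 = 36 + 0.383333 + 0.011389 = 36.394722
  E → positive
Point 3:
  Lat: 24° + 20/60 + 10/3600 = 24 + 0.333333 + 0.002778 = 24.336111
  N ⇒ keep positive
  Lon: 178 + 55/60 + 17/3600 = 178.921389
  E → positive
Point 4:
  φ: 88° + 40/60 + 30/3600 = 88 + 0.666667 + 0.008333 = 88.675000
  S ⇒ negate
  λ: 83 + 19/60 + 5.6/3600 = 83.318222
  hemisphere W, so the sign is −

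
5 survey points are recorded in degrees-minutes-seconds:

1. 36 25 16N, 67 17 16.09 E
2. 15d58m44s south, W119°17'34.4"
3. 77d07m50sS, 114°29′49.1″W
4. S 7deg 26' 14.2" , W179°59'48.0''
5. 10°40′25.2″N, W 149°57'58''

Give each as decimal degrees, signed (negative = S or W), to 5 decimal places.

Point 1:
  Latitude: 36° + 25/60 + 16/3600 = 36 + 0.416667 + 0.004444 = 36.421111
  N → positive
  Longitude: 67° + 17/60 + 16.09/3600 = 67 + 0.283333 + 0.004469 = 67.287803
  E ⇒ keep positive
Point 2:
  φ: 15 + 58/60 + 44/3600 = 15.978889
  hemisphere S, so the sign is −
  λ: 119 + 17/60 + 34.4/3600 = 119.292889
  W ⇒ negate
Point 3:
  Latitude: 77 + 7/60 + 50/3600 = 77.130556
  S ⇒ negate
  Lon: 114 + 29/60 + 49.1/3600 = 114.496972
  W → negative
Point 4:
  Lat: 26′ + 14.2″ = 26.23667′; 7 + 26.23667/60 = 7.437278
  hemisphere S, so the sign is −
  Longitude: 59′ + 48″ = 59.80000′; 179 + 59.80000/60 = 179.996667
  W ⇒ negate
Point 5:
  Latitude: 10° + 40/60 + 25.2/3600 = 10 + 0.666667 + 0.007000 = 10.673667
  N ⇒ keep positive
  Lon: 57′ + 58″ = 57.96667′; 149 + 57.96667/60 = 149.966111
  hemisphere W, so the sign is −

1. 36.42111, 67.28780
2. -15.97889, -119.29289
3. -77.13056, -114.49697
4. -7.43728, -179.99667
5. 10.67367, -149.96611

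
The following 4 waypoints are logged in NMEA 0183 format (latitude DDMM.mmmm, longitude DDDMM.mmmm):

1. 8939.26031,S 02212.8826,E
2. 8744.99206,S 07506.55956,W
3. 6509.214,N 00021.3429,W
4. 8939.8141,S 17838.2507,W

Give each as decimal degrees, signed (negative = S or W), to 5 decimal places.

1. -89.65434, 22.21471
2. -87.74987, -75.10933
3. 65.15357, -0.35572
4. -89.66357, -178.63751

Point 1:
  Latitude: split at 2 digits → 89° and 39.26031′; 89 + 39.26031/60 = 89.654339
  hemisphere S, so the sign is −
  Lon: split at 3 digits → 022° and 12.8826′; 22 + 12.8826/60 = 22.214710
  E → positive
Point 2:
  φ: degrees = first 2 digits = 87, minutes = 44.99206; 87 + 44.99206/60 = 87.749868
  S ⇒ negate
  λ: degrees = first 3 digits = 75, minutes = 6.55956; 75 + 6.55956/60 = 75.109326
  W → negative
Point 3:
  φ: degrees = first 2 digits = 65, minutes = 9.214; 65 + 9.214/60 = 65.153567
  N ⇒ keep positive
  λ: split at 3 digits → 000° and 21.3429′; 0 + 21.3429/60 = 0.355715
  W ⇒ negate
Point 4:
  Latitude: split at 2 digits → 89° and 39.8141′; 89 + 39.8141/60 = 89.663568
  hemisphere S, so the sign is −
  Longitude: split at 3 digits → 178° and 38.2507′; 178 + 38.2507/60 = 178.637512
  W → negative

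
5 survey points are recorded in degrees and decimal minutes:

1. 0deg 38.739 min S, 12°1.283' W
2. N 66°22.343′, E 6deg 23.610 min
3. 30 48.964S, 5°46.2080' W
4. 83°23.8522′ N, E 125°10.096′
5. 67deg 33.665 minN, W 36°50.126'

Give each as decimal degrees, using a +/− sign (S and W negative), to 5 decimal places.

1. -0.64565, -12.02138
2. 66.37238, 6.39350
3. -30.81607, -5.77013
4. 83.39754, 125.16827
5. 67.56108, -36.83543

Point 1:
  Lat: 0 + 38.739/60 = 0.645650
  S → negative
  Lon: 1.283′ = 0.021383°; total 12.021383
  hemisphere W, so the sign is −
Point 2:
  Lat: 22.343′ = 0.372383°; total 66.372383
  N ⇒ keep positive
  Longitude: 6 + 23.61/60 = 6.393500
  E → positive
Point 3:
  φ: 30 + 48.964/60 = 30.816067
  S ⇒ negate
  Longitude: 5 + 46.208/60 = 5.770133
  hemisphere W, so the sign is −
Point 4:
  Latitude: 23.8522′ = 0.397537°; total 83.397537
  N → positive
  λ: 125 + 10.096/60 = 125.168267
  E → positive
Point 5:
  φ: 33.665′ = 0.561083°; total 67.561083
  N ⇒ keep positive
  Longitude: 36 + 50.126/60 = 36.835433
  W → negative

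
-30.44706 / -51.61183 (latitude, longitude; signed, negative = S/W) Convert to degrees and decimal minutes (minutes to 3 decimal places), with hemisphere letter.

30° 26.824′ S, 51° 36.710′ W

Latitude is negative → S; |value| = 30.447060
φ: fractional part 0.447060 → 26.82360 minutes
Longitude is negative → W; |value| = 51.611830
Longitude: 51° + 0.611830 × 60 = 51° 36.70980′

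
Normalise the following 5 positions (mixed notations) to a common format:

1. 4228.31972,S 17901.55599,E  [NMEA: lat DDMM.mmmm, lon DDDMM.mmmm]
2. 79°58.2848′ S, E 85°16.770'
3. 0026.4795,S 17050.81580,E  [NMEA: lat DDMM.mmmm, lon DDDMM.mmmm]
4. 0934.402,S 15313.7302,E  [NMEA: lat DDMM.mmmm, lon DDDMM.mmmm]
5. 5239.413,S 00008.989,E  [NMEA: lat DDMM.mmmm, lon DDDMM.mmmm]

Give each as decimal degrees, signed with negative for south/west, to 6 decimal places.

Point 1:
  Lat: degrees = first 2 digits = 42, minutes = 28.31972; 42 + 28.31972/60 = 42.4719953
  S → negative
  Lon: split at 3 digits → 179° and 1.55599′; 179 + 1.55599/60 = 179.0259332
  E ⇒ keep positive
Point 2:
  Latitude: 79 + 58.2848/60 = 79.9714133
  S → negative
  Longitude: 85 + 16.77/60 = 85.2795000
  E → positive
Point 3:
  φ: degrees = first 2 digits = 0, minutes = 26.4795; 0 + 26.4795/60 = 0.4413250
  S → negative
  Lon: split at 3 digits → 170° and 50.8158′; 170 + 50.8158/60 = 170.8469300
  E → positive
Point 4:
  Latitude: split at 2 digits → 09° and 34.402′; 9 + 34.402/60 = 9.5733667
  hemisphere S, so the sign is −
  Lon: split at 3 digits → 153° and 13.7302′; 153 + 13.7302/60 = 153.2288367
  E → positive
Point 5:
  φ: degrees = first 2 digits = 52, minutes = 39.413; 52 + 39.413/60 = 52.6568833
  S ⇒ negate
  λ: split at 3 digits → 000° and 8.989′; 0 + 8.989/60 = 0.1498167
  E → positive

1. -42.471995, 179.025933
2. -79.971413, 85.279500
3. -0.441325, 170.846930
4. -9.573367, 153.228837
5. -52.656883, 0.149817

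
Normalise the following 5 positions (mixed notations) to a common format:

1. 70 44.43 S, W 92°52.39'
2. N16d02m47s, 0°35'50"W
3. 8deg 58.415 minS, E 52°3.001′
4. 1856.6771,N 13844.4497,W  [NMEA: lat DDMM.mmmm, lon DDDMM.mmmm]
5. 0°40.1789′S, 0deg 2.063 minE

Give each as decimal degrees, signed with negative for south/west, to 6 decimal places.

1. -70.740500, -92.873167
2. 16.046389, -0.597222
3. -8.973583, 52.050017
4. 18.944618, -138.740828
5. -0.669648, 0.034383

Point 1:
  Lat: 44.43′ = 0.740500°; total 70.7405000
  S ⇒ negate
  Lon: 52.39′ = 0.873167°; total 92.8731667
  W ⇒ negate
Point 2:
  Latitude: 2′ + 47″ = 2.78333′; 16 + 2.78333/60 = 16.0463889
  N → positive
  Longitude: 0° + 35/60 + 50/3600 = 0 + 0.583333 + 0.013889 = 0.5972222
  hemisphere W, so the sign is −
Point 3:
  Latitude: 58.415′ = 0.973583°; total 8.9735833
  S → negative
  Longitude: 52 + 3.001/60 = 52.0500167
  E → positive
Point 4:
  Lat: degrees = first 2 digits = 18, minutes = 56.6771; 18 + 56.6771/60 = 18.9446183
  N ⇒ keep positive
  Longitude: degrees = first 3 digits = 138, minutes = 44.4497; 138 + 44.4497/60 = 138.7408283
  hemisphere W, so the sign is −
Point 5:
  Lat: 40.1789′ = 0.669648°; total 0.6696483
  hemisphere S, so the sign is −
  Lon: 2.063′ = 0.034383°; total 0.0343833
  E → positive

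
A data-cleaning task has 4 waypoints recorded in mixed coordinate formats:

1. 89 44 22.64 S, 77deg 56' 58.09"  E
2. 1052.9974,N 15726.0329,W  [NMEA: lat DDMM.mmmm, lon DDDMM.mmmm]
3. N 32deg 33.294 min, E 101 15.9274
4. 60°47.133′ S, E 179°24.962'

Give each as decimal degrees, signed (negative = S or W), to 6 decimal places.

Point 1:
  Lat: 89° + 44/60 + 22.64/3600 = 89 + 0.733333 + 0.006289 = 89.7396222
  S ⇒ negate
  Longitude: 56′ + 58.09″ = 56.96817′; 77 + 56.96817/60 = 77.9494694
  E → positive
Point 2:
  Latitude: degrees = first 2 digits = 10, minutes = 52.9974; 10 + 52.9974/60 = 10.8832900
  N → positive
  λ: split at 3 digits → 157° and 26.0329′; 157 + 26.0329/60 = 157.4338817
  W → negative
Point 3:
  Latitude: 33.294′ = 0.554900°; total 32.5549000
  N → positive
  Lon: 101 + 15.9274/60 = 101.2654567
  E → positive
Point 4:
  Latitude: 60 + 47.133/60 = 60.7855500
  S ⇒ negate
  Lon: 179 + 24.962/60 = 179.4160333
  E → positive

1. -89.739622, 77.949469
2. 10.883290, -157.433882
3. 32.554900, 101.265457
4. -60.785550, 179.416033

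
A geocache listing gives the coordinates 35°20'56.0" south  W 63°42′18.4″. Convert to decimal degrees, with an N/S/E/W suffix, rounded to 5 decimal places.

35.34889° S, 63.70511° W

Latitude: 35 + 20/60 + 56/3600 = 35.348889
λ: 63 + 42/60 + 18.4/3600 = 63.705111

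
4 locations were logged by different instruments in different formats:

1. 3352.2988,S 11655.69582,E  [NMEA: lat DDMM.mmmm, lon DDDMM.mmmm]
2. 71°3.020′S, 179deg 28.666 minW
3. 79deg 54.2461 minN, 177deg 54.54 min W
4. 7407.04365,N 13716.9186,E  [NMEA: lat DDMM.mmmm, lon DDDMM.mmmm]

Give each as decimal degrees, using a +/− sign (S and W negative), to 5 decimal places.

1. -33.87165, 116.92826
2. -71.05033, -179.47777
3. 79.90410, -177.90900
4. 74.11739, 137.28198

Point 1:
  φ: degrees = first 2 digits = 33, minutes = 52.2988; 33 + 52.2988/60 = 33.871647
  S ⇒ negate
  Lon: split at 3 digits → 116° and 55.69582′; 116 + 55.69582/60 = 116.928264
  E → positive
Point 2:
  φ: 71 + 3.02/60 = 71.050333
  S ⇒ negate
  Lon: 179 + 28.666/60 = 179.477767
  W ⇒ negate
Point 3:
  φ: 79 + 54.2461/60 = 79.904102
  N ⇒ keep positive
  Longitude: 54.54′ = 0.909000°; total 177.909000
  W → negative
Point 4:
  φ: split at 2 digits → 74° and 7.04365′; 74 + 7.04365/60 = 74.117394
  N ⇒ keep positive
  λ: degrees = first 3 digits = 137, minutes = 16.9186; 137 + 16.9186/60 = 137.281977
  E ⇒ keep positive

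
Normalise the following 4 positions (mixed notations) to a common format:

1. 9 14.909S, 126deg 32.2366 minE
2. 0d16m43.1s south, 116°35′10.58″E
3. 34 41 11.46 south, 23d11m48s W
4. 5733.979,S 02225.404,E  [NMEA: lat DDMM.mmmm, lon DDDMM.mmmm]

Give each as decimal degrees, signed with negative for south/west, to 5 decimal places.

Point 1:
  φ: 14.909′ = 0.248483°; total 9.248483
  hemisphere S, so the sign is −
  Lon: 126 + 32.2366/60 = 126.537277
  E → positive
Point 2:
  φ: 0° + 16/60 + 43.1/3600 = 0 + 0.266667 + 0.011972 = 0.278639
  S ⇒ negate
  λ: 35′ + 10.58″ = 35.17633′; 116 + 35.17633/60 = 116.586272
  E ⇒ keep positive
Point 3:
  φ: 34 + 41/60 + 11.46/3600 = 34.686517
  hemisphere S, so the sign is −
  Longitude: 23° + 11/60 + 48/3600 = 23 + 0.183333 + 0.013333 = 23.196667
  W ⇒ negate
Point 4:
  φ: split at 2 digits → 57° and 33.979′; 57 + 33.979/60 = 57.566317
  S ⇒ negate
  Lon: degrees = first 3 digits = 22, minutes = 25.404; 22 + 25.404/60 = 22.423400
  E ⇒ keep positive

1. -9.24848, 126.53728
2. -0.27864, 116.58627
3. -34.68652, -23.19667
4. -57.56632, 22.42340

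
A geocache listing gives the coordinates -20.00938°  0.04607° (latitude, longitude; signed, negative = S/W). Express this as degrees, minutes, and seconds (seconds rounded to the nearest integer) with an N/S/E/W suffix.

Latitude is negative → S; |value| = 20.009380
φ: 0.009380 × 60 = 0.56280′ → 0′, remainder × 60 = 33.77″
λ: 0.046070 × 60 = 2.76420′ → 2′, remainder × 60 = 45.85″

20°00′34″ S, 0°02′46″ E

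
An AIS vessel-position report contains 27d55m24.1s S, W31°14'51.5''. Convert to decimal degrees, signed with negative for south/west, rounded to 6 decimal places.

Latitude: 27 + 55/60 + 24.1/3600 = 27.9233611
hemisphere S, so the sign is −
Lon: 14′ + 51.5″ = 14.85833′; 31 + 14.85833/60 = 31.2476389
W ⇒ negate

-27.923361, -31.247639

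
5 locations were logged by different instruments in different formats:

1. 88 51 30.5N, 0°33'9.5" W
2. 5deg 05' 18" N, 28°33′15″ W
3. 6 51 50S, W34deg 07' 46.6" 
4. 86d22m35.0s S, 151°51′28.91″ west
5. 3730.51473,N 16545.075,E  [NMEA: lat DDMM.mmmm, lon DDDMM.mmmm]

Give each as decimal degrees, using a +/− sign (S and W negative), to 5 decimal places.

Point 1:
  Latitude: 51′ + 30.5″ = 51.50833′; 88 + 51.50833/60 = 88.858472
  N ⇒ keep positive
  λ: 0 + 33/60 + 9.5/3600 = 0.552639
  W → negative
Point 2:
  Latitude: 5′ + 18″ = 5.30000′; 5 + 5.30000/60 = 5.088333
  N ⇒ keep positive
  Longitude: 33′ + 15″ = 33.25000′; 28 + 33.25000/60 = 28.554167
  hemisphere W, so the sign is −
Point 3:
  Lat: 51′ + 50″ = 51.83333′; 6 + 51.83333/60 = 6.863889
  S → negative
  λ: 34 + 7/60 + 46.6/3600 = 34.129611
  W ⇒ negate
Point 4:
  Latitude: 86 + 22/60 + 35/3600 = 86.376389
  S → negative
  λ: 151° + 51/60 + 28.91/3600 = 151 + 0.850000 + 0.008031 = 151.858031
  hemisphere W, so the sign is −
Point 5:
  Lat: degrees = first 2 digits = 37, minutes = 30.51473; 37 + 30.51473/60 = 37.508579
  N ⇒ keep positive
  λ: split at 3 digits → 165° and 45.075′; 165 + 45.075/60 = 165.751250
  E ⇒ keep positive

1. 88.85847, -0.55264
2. 5.08833, -28.55417
3. -6.86389, -34.12961
4. -86.37639, -151.85803
5. 37.50858, 165.75125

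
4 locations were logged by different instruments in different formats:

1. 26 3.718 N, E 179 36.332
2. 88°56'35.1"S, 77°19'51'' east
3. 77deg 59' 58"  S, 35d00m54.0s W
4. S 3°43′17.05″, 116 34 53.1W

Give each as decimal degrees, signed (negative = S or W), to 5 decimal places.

1. 26.06197, 179.60553
2. -88.94308, 77.33083
3. -77.99944, -35.01500
4. -3.72140, -116.58142

Point 1:
  φ: 26 + 3.718/60 = 26.061967
  N → positive
  λ: 179 + 36.332/60 = 179.605533
  E ⇒ keep positive
Point 2:
  Lat: 88 + 56/60 + 35.1/3600 = 88.943083
  S ⇒ negate
  Longitude: 77 + 19/60 + 51/3600 = 77.330833
  E ⇒ keep positive
Point 3:
  Latitude: 59′ + 58″ = 59.96667′; 77 + 59.96667/60 = 77.999444
  S ⇒ negate
  λ: 35 + 0/60 + 54/3600 = 35.015000
  hemisphere W, so the sign is −
Point 4:
  Lat: 3 + 43/60 + 17.05/3600 = 3.721403
  S → negative
  Longitude: 116 + 34/60 + 53.1/3600 = 116.581417
  W ⇒ negate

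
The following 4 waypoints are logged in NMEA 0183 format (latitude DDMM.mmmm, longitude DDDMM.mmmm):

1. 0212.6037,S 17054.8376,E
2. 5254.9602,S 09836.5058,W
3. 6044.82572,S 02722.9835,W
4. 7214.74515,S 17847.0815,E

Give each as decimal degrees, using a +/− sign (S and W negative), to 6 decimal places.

Point 1:
  φ: degrees = first 2 digits = 2, minutes = 12.6037; 2 + 12.6037/60 = 2.2100617
  hemisphere S, so the sign is −
  Lon: split at 3 digits → 170° and 54.8376′; 170 + 54.8376/60 = 170.9139600
  E → positive
Point 2:
  φ: degrees = first 2 digits = 52, minutes = 54.9602; 52 + 54.9602/60 = 52.9160033
  S → negative
  λ: degrees = first 3 digits = 98, minutes = 36.5058; 98 + 36.5058/60 = 98.6084300
  W → negative
Point 3:
  Lat: degrees = first 2 digits = 60, minutes = 44.82572; 60 + 44.82572/60 = 60.7470953
  S ⇒ negate
  Lon: degrees = first 3 digits = 27, minutes = 22.9835; 27 + 22.9835/60 = 27.3830583
  hemisphere W, so the sign is −
Point 4:
  Latitude: degrees = first 2 digits = 72, minutes = 14.74515; 72 + 14.74515/60 = 72.2457525
  hemisphere S, so the sign is −
  Lon: degrees = first 3 digits = 178, minutes = 47.0815; 178 + 47.0815/60 = 178.7846917
  E → positive

1. -2.210062, 170.913960
2. -52.916003, -98.608430
3. -60.747095, -27.383058
4. -72.245753, 178.784692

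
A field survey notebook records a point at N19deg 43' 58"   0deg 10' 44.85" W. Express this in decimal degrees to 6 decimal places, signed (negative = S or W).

Latitude: 19 + 43/60 + 58/3600 = 19.7327778
N ⇒ keep positive
λ: 0 + 10/60 + 44.85/3600 = 0.1791250
hemisphere W, so the sign is −

19.732778, -0.179125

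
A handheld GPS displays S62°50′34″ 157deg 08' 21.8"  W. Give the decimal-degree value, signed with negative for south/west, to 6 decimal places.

Latitude: 62 + 50/60 + 34/3600 = 62.8427778
S ⇒ negate
Lon: 157° + 8/60 + 21.8/3600 = 157 + 0.133333 + 0.006056 = 157.1393889
W → negative

-62.842778, -157.139389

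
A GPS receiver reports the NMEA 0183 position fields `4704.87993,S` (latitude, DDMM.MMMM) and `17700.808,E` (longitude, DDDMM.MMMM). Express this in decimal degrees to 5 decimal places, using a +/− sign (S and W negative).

-47.08133, 177.01347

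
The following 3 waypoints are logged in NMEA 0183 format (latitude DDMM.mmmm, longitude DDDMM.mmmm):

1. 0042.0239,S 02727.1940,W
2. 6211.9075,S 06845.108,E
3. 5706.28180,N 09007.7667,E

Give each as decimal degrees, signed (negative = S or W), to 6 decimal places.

Point 1:
  φ: degrees = first 2 digits = 0, minutes = 42.0239; 0 + 42.0239/60 = 0.7003983
  S ⇒ negate
  λ: degrees = first 3 digits = 27, minutes = 27.194; 27 + 27.194/60 = 27.4532333
  W ⇒ negate
Point 2:
  Lat: degrees = first 2 digits = 62, minutes = 11.9075; 62 + 11.9075/60 = 62.1984583
  S → negative
  Lon: split at 3 digits → 068° and 45.108′; 68 + 45.108/60 = 68.7518000
  E ⇒ keep positive
Point 3:
  Latitude: split at 2 digits → 57° and 6.2818′; 57 + 6.2818/60 = 57.1046967
  N → positive
  Lon: degrees = first 3 digits = 90, minutes = 7.7667; 90 + 7.7667/60 = 90.1294450
  E ⇒ keep positive

1. -0.700398, -27.453233
2. -62.198458, 68.751800
3. 57.104697, 90.129445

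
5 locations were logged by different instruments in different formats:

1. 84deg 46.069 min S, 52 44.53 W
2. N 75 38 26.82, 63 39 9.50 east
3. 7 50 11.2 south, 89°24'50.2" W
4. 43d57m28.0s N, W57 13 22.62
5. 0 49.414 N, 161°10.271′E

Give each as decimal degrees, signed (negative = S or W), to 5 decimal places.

1. -84.76782, -52.74217
2. 75.64078, 63.65264
3. -7.83644, -89.41394
4. 43.95778, -57.22295
5. 0.82357, 161.17118

Point 1:
  Lat: 84 + 46.069/60 = 84.767817
  hemisphere S, so the sign is −
  Lon: 44.53′ = 0.742167°; total 52.742167
  W ⇒ negate
Point 2:
  φ: 75° + 38/60 + 26.82/3600 = 75 + 0.633333 + 0.007450 = 75.640783
  N → positive
  Longitude: 63 + 39/60 + 9.5/3600 = 63.652639
  E → positive
Point 3:
  φ: 50′ + 11.2″ = 50.18667′; 7 + 50.18667/60 = 7.836444
  hemisphere S, so the sign is −
  Longitude: 89° + 24/60 + 50.2/3600 = 89 + 0.400000 + 0.013944 = 89.413944
  W → negative
Point 4:
  φ: 43 + 57/60 + 28/3600 = 43.957778
  N → positive
  Longitude: 13′ + 22.62″ = 13.37700′; 57 + 13.37700/60 = 57.222950
  hemisphere W, so the sign is −
Point 5:
  Latitude: 0 + 49.414/60 = 0.823567
  N ⇒ keep positive
  Lon: 10.271′ = 0.171183°; total 161.171183
  E ⇒ keep positive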